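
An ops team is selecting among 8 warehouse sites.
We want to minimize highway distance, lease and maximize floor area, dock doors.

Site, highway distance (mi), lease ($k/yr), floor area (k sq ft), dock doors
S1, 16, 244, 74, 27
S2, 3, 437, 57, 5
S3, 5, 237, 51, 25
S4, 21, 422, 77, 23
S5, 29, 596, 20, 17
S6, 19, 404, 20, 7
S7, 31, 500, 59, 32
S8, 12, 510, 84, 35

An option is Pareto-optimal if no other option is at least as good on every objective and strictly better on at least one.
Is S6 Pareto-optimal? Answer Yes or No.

S1 vs S6: highway distance 16≤19, lease 244≤404, floor area 74≥20, dock doors 27≥7 — S1 is at least as good on every objective and strictly better on at least one, so S1 dominates S6.

No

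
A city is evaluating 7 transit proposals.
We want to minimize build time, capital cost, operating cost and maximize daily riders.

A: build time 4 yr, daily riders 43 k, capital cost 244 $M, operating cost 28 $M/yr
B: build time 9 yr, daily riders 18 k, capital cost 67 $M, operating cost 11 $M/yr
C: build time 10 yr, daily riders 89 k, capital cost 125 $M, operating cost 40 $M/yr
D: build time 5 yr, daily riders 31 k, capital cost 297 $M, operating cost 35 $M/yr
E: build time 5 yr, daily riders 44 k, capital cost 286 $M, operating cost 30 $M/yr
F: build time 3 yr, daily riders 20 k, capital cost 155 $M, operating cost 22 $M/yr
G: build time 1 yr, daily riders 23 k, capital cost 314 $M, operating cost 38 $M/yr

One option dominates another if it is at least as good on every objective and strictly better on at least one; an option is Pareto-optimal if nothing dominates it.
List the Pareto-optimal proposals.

A: not dominated.
B: not dominated (best capital cost).
C: not dominated (best daily riders).
D: dominated by A (build time 4≤5, daily riders 43≥31, capital cost 244≤297, operating cost 28≤35).
E: not dominated.
F: not dominated.
G: not dominated (best build time).

A, B, C, E, F, G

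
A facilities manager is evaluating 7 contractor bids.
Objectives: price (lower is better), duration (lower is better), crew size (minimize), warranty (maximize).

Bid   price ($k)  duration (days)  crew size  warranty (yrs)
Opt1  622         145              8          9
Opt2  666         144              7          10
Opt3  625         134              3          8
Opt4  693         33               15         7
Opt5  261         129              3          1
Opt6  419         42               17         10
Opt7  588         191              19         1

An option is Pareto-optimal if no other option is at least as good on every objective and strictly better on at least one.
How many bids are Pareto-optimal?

6

Opt1: not dominated.
Opt2: not dominated.
Opt3: not dominated.
Opt4: not dominated (best duration).
Opt5: not dominated (best price).
Opt6: not dominated.
Opt7: dominated by Opt5 (price 261≤588, duration 129≤191, crew size 3≤19, warranty 1≥1).
Pareto-optimal: Opt1, Opt2, Opt3, Opt4, Opt5, Opt6 → 6.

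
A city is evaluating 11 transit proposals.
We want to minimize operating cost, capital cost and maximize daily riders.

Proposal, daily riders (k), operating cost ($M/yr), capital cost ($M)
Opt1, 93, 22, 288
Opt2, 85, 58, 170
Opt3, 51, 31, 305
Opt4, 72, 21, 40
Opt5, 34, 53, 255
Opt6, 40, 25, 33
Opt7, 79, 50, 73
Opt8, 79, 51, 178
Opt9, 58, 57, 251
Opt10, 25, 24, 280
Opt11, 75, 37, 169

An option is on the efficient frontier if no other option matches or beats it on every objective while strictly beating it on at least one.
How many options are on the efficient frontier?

6

Opt1: not dominated (best daily riders).
Opt2: not dominated.
Opt3: dominated by Opt1 (daily riders 93≥51, operating cost 22≤31, capital cost 288≤305).
Opt4: not dominated (best operating cost).
Opt5: dominated by Opt4 (daily riders 72≥34, operating cost 21≤53, capital cost 40≤255).
Opt6: not dominated (best capital cost).
Opt7: not dominated.
Opt8: dominated by Opt7 (daily riders 79≥79, operating cost 50≤51, capital cost 73≤178).
Opt9: dominated by Opt4 (daily riders 72≥58, operating cost 21≤57, capital cost 40≤251).
Opt10: dominated by Opt4 (daily riders 72≥25, operating cost 21≤24, capital cost 40≤280).
Opt11: not dominated.
Pareto-optimal: Opt1, Opt2, Opt4, Opt6, Opt7, Opt11 → 6.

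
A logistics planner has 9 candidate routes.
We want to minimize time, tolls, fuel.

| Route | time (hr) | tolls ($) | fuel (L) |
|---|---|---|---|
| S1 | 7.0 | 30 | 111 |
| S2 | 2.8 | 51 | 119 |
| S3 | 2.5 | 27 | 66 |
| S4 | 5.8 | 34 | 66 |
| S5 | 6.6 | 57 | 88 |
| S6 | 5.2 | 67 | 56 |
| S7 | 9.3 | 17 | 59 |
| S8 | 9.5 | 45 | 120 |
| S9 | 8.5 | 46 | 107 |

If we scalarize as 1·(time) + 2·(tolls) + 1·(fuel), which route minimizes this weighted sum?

S1: 1·7.0 + 2·30 + 1·111 = 178.0
S2: 1·2.8 + 2·51 + 1·119 = 223.8
S3: 1·2.5 + 2·27 + 1·66 = 122.5
S4: 1·5.8 + 2·34 + 1·66 = 139.8
S5: 1·6.6 + 2·57 + 1·88 = 208.6
S6: 1·5.2 + 2·67 + 1·56 = 195.2
S7: 1·9.3 + 2·17 + 1·59 = 102.3
S8: 1·9.5 + 2·45 + 1·120 = 219.5
S9: 1·8.5 + 2·46 + 1·107 = 207.5
Lowest: S7 at 102.3.

S7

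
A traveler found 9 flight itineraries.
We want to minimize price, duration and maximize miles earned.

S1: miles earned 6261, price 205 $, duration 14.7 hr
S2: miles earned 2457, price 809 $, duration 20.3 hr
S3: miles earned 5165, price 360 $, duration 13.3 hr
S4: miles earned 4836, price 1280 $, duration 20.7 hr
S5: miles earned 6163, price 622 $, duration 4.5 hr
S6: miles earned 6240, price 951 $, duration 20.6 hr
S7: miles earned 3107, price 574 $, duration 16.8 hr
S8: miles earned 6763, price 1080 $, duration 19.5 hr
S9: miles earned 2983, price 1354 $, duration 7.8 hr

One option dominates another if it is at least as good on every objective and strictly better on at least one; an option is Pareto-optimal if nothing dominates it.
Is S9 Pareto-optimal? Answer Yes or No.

No

S5 vs S9: miles earned 6163≥2983, price 622≤1354, duration 4.5≤7.8 — S5 is at least as good on every objective and strictly better on at least one, so S5 dominates S9.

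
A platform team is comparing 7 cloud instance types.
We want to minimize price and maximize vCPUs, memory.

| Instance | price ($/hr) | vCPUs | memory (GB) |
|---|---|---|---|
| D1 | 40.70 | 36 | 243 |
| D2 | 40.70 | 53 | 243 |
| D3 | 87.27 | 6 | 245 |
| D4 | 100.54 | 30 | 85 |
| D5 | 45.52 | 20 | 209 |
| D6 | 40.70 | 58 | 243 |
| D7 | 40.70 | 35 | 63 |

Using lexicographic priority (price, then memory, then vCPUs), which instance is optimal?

D6

First minimize price: best is 40.70, kept {D1, D2, D6, D7}.
Then maximize memory: best is 243, kept {D1, D2, D6}.
Then maximize vCPUs: best is 58, kept {D6}.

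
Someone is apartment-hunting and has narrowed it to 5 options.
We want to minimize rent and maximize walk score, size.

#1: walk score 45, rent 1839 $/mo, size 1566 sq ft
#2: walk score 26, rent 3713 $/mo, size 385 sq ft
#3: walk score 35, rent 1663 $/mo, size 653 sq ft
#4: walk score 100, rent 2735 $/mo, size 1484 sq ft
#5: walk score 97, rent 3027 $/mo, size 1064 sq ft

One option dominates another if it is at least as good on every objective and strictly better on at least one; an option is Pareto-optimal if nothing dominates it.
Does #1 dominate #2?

#1 vs #2: walk score 45≥26, rent 1839≤3713, size 1566≥385 — #1 is at least as good on every objective with at least one strict improvement.

Yes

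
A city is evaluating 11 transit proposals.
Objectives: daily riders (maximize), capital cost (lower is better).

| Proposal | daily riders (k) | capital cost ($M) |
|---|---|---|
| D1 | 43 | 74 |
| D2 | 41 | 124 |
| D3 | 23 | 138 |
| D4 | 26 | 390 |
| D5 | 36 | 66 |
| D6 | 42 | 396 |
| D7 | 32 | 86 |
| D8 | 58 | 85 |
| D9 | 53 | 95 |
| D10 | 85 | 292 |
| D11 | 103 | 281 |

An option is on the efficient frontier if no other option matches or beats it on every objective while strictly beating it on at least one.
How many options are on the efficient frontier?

4

D1: not dominated.
D2: dominated by D1 (daily riders 43≥41, capital cost 74≤124).
D3: dominated by D1 (daily riders 43≥23, capital cost 74≤138).
D4: dominated by D1 (daily riders 43≥26, capital cost 74≤390).
D5: not dominated (best capital cost).
D6: dominated by D1 (daily riders 43≥42, capital cost 74≤396).
D7: dominated by D1 (daily riders 43≥32, capital cost 74≤86).
D8: not dominated.
D9: dominated by D8 (daily riders 58≥53, capital cost 85≤95).
D10: dominated by D11 (daily riders 103≥85, capital cost 281≤292).
D11: not dominated (best daily riders).
Pareto-optimal: D1, D5, D8, D11 → 4.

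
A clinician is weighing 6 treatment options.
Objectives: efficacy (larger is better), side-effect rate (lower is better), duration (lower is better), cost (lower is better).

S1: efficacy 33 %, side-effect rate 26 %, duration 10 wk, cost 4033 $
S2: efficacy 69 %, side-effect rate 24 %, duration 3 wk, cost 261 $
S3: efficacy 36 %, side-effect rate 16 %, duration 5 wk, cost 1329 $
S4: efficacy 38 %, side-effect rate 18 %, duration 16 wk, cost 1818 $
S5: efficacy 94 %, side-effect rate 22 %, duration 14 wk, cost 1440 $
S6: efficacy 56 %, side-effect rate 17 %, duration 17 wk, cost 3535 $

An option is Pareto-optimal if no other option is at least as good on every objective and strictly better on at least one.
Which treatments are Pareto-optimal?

S2, S3, S4, S5, S6

S1: dominated by S2 (efficacy 69≥33, side-effect rate 24≤26, duration 3≤10, cost 261≤4033).
S2: not dominated (best duration).
S3: not dominated (best side-effect rate).
S4: not dominated.
S5: not dominated (best efficacy).
S6: not dominated.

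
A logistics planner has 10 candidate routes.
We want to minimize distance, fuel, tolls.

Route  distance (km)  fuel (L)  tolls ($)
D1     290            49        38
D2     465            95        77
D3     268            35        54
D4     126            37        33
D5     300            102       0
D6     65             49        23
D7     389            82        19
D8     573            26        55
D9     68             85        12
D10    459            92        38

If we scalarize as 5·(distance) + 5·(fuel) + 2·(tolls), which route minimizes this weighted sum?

D1: 5·290 + 5·49 + 2·38 = 1771
D2: 5·465 + 5·95 + 2·77 = 2954
D3: 5·268 + 5·35 + 2·54 = 1623
D4: 5·126 + 5·37 + 2·33 = 881
D5: 5·300 + 5·102 + 2·0 = 2010
D6: 5·65 + 5·49 + 2·23 = 616
D7: 5·389 + 5·82 + 2·19 = 2393
D8: 5·573 + 5·26 + 2·55 = 3105
D9: 5·68 + 5·85 + 2·12 = 789
D10: 5·459 + 5·92 + 2·38 = 2831
Lowest: D6 at 616.

D6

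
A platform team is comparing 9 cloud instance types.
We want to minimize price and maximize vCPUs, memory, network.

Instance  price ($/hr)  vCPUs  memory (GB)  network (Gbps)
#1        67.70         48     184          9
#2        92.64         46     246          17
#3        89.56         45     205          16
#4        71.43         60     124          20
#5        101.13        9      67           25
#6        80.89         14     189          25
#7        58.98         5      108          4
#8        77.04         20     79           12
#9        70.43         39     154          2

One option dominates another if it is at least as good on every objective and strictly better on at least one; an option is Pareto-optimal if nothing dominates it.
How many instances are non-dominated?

6

#1: not dominated.
#2: not dominated (best memory).
#3: not dominated.
#4: not dominated (best vCPUs).
#5: dominated by #6 (price 80.89≤101.13, vCPUs 14≥9, memory 189≥67, network 25≥25).
#6: not dominated.
#7: not dominated (best price).
#8: dominated by #4 (price 71.43≤77.04, vCPUs 60≥20, memory 124≥79, network 20≥12).
#9: dominated by #1 (price 67.70≤70.43, vCPUs 48≥39, memory 184≥154, network 9≥2).
Pareto-optimal: #1, #2, #3, #4, #6, #7 → 6.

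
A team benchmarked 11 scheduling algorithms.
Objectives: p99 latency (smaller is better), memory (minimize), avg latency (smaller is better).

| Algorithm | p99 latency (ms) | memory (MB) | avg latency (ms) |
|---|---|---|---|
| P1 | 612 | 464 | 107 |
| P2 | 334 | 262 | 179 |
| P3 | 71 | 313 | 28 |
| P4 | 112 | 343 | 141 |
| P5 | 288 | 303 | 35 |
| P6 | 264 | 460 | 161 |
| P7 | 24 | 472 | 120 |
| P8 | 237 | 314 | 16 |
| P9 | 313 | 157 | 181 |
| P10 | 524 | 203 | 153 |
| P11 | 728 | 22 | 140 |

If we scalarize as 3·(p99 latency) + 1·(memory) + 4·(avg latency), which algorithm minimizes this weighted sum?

P3

P1: 3·612 + 1·464 + 4·107 = 2728
P2: 3·334 + 1·262 + 4·179 = 1980
P3: 3·71 + 1·313 + 4·28 = 638
P4: 3·112 + 1·343 + 4·141 = 1243
P5: 3·288 + 1·303 + 4·35 = 1307
P6: 3·264 + 1·460 + 4·161 = 1896
P7: 3·24 + 1·472 + 4·120 = 1024
P8: 3·237 + 1·314 + 4·16 = 1089
P9: 3·313 + 1·157 + 4·181 = 1820
P10: 3·524 + 1·203 + 4·153 = 2387
P11: 3·728 + 1·22 + 4·140 = 2766
Lowest: P3 at 638.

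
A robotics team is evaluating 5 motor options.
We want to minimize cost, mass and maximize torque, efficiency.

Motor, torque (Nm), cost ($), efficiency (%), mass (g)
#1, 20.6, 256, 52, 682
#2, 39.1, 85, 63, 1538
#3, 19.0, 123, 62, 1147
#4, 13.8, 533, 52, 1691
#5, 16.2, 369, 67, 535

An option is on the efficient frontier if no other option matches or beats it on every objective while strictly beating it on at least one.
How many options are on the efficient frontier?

#1: not dominated.
#2: not dominated (best torque).
#3: not dominated.
#4: dominated by #1 (torque 20.6≥13.8, cost 256≤533, efficiency 52≥52, mass 682≤1691).
#5: not dominated (best efficiency).
Pareto-optimal: #1, #2, #3, #5 → 4.

4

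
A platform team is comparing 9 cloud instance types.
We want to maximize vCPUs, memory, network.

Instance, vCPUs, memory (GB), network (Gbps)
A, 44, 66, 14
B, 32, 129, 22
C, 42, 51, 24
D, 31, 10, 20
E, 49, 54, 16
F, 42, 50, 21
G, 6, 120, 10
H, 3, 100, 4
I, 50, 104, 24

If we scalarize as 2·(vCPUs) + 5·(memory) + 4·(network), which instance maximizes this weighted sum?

A: 2·44 + 5·66 + 4·14 = 474
B: 2·32 + 5·129 + 4·22 = 797
C: 2·42 + 5·51 + 4·24 = 435
D: 2·31 + 5·10 + 4·20 = 192
E: 2·49 + 5·54 + 4·16 = 432
F: 2·42 + 5·50 + 4·21 = 418
G: 2·6 + 5·120 + 4·10 = 652
H: 2·3 + 5·100 + 4·4 = 522
I: 2·50 + 5·104 + 4·24 = 716
Highest: B at 797.

B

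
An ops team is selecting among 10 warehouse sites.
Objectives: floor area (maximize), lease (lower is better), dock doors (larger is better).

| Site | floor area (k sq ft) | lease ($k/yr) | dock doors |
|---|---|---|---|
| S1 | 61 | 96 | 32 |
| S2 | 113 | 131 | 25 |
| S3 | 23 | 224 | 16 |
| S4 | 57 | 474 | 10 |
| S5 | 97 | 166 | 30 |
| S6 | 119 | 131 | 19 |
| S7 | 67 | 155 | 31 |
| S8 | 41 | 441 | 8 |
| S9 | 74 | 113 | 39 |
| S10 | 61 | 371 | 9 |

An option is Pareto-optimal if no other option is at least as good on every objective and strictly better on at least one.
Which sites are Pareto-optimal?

S1, S2, S5, S6, S9

S1: not dominated (best lease).
S2: not dominated.
S3: dominated by S1 (floor area 61≥23, lease 96≤224, dock doors 32≥16).
S4: dominated by S1 (floor area 61≥57, lease 96≤474, dock doors 32≥10).
S5: not dominated.
S6: not dominated (best floor area).
S7: dominated by S9 (floor area 74≥67, lease 113≤155, dock doors 39≥31).
S8: dominated by S1 (floor area 61≥41, lease 96≤441, dock doors 32≥8).
S9: not dominated (best dock doors).
S10: dominated by S1 (floor area 61≥61, lease 96≤371, dock doors 32≥9).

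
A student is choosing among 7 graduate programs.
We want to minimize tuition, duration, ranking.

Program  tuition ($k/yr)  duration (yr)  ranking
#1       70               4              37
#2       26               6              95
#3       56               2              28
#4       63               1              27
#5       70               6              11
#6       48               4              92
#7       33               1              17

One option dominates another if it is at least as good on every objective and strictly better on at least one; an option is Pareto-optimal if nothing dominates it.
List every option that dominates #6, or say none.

#7: tuition 33≤48, duration 1≤4, ranking 17≤92 — dominates #6.
Others (#1, #2, #3, #4, #5) are each worse than #6 on at least one objective.

#7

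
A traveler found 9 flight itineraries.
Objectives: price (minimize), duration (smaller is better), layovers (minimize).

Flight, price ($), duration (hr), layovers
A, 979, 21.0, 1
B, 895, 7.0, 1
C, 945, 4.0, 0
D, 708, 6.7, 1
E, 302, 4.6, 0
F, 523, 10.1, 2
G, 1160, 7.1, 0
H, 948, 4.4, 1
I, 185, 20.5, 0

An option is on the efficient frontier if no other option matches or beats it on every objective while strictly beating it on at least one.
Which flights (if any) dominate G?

C: price 945≤1160, duration 4.0≤7.1, layovers 0≤0 — dominates G.
E: price 302≤1160, duration 4.6≤7.1, layovers 0≤0 — dominates G.
Others (A, B, D, F, H, I) are each worse than G on at least one objective.

C, E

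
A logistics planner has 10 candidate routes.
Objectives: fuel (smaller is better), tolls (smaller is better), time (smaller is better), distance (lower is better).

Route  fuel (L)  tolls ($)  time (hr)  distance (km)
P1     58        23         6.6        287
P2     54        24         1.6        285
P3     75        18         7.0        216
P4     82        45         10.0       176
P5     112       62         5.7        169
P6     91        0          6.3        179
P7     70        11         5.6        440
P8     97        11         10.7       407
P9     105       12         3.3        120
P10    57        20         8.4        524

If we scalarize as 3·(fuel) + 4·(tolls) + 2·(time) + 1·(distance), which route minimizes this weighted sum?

P6

P1: 3·58 + 4·23 + 2·6.6 + 1·287 = 566.2
P2: 3·54 + 4·24 + 2·1.6 + 1·285 = 546.2
P3: 3·75 + 4·18 + 2·7.0 + 1·216 = 527.0
P4: 3·82 + 4·45 + 2·10.0 + 1·176 = 622.0
P5: 3·112 + 4·62 + 2·5.7 + 1·169 = 764.4
P6: 3·91 + 4·0 + 2·6.3 + 1·179 = 464.6
P7: 3·70 + 4·11 + 2·5.6 + 1·440 = 705.2
P8: 3·97 + 4·11 + 2·10.7 + 1·407 = 763.4
P9: 3·105 + 4·12 + 2·3.3 + 1·120 = 489.6
P10: 3·57 + 4·20 + 2·8.4 + 1·524 = 791.8
Lowest: P6 at 464.6.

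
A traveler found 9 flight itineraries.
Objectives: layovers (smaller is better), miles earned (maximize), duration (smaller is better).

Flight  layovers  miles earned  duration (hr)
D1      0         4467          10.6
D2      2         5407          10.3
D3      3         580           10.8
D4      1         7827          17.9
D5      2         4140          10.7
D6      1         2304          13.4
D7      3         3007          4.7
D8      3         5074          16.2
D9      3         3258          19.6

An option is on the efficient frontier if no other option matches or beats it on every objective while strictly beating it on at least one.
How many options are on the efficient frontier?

D1: not dominated (best layovers).
D2: not dominated.
D3: dominated by D1 (layovers 0≤3, miles earned 4467≥580, duration 10.6≤10.8).
D4: not dominated (best miles earned).
D5: dominated by D1 (layovers 0≤2, miles earned 4467≥4140, duration 10.6≤10.7).
D6: dominated by D1 (layovers 0≤1, miles earned 4467≥2304, duration 10.6≤13.4).
D7: not dominated (best duration).
D8: dominated by D2 (layovers 2≤3, miles earned 5407≥5074, duration 10.3≤16.2).
D9: dominated by D1 (layovers 0≤3, miles earned 4467≥3258, duration 10.6≤19.6).
Pareto-optimal: D1, D2, D4, D7 → 4.

4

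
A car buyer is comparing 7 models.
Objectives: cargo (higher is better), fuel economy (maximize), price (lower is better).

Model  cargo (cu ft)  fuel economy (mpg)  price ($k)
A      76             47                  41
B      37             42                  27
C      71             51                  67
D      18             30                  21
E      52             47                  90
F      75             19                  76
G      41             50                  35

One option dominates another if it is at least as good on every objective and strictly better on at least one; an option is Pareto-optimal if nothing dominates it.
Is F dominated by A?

Yes

A vs F: cargo 76≥75, fuel economy 47≥19, price 41≤76 — A is at least as good on every objective with at least one strict improvement.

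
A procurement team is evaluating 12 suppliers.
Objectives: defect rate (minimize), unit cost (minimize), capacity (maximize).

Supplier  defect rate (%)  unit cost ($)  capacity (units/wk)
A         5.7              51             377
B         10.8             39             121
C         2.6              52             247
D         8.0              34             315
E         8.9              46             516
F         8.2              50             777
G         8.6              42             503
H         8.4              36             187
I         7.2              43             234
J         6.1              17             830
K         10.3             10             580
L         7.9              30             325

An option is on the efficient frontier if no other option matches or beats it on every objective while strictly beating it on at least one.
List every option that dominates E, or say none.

J

J: defect rate 6.1≤8.9, unit cost 17≤46, capacity 830≥516 — dominates E.
Others (A, B, C, D, F, G, H, I, K, L) are each worse than E on at least one objective.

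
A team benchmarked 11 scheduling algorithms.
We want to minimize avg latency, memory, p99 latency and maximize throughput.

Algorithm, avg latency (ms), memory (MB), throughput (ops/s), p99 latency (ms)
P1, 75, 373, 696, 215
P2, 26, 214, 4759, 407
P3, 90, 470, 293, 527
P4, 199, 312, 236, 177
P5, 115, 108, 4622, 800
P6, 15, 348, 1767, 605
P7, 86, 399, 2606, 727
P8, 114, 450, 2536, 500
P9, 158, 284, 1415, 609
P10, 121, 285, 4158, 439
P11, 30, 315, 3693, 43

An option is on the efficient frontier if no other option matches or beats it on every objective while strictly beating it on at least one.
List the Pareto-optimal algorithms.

P2, P4, P5, P6, P11

P1: dominated by P11 (avg latency 30≤75, memory 315≤373, throughput 3693≥696, p99 latency 43≤215).
P2: not dominated (best throughput).
P3: dominated by P1 (avg latency 75≤90, memory 373≤470, throughput 696≥293, p99 latency 215≤527).
P4: not dominated.
P5: not dominated (best memory).
P6: not dominated (best avg latency).
P7: dominated by P2 (avg latency 26≤86, memory 214≤399, throughput 4759≥2606, p99 latency 407≤727).
P8: dominated by P2 (avg latency 26≤114, memory 214≤450, throughput 4759≥2536, p99 latency 407≤500).
P9: dominated by P2 (avg latency 26≤158, memory 214≤284, throughput 4759≥1415, p99 latency 407≤609).
P10: dominated by P2 (avg latency 26≤121, memory 214≤285, throughput 4759≥4158, p99 latency 407≤439).
P11: not dominated (best p99 latency).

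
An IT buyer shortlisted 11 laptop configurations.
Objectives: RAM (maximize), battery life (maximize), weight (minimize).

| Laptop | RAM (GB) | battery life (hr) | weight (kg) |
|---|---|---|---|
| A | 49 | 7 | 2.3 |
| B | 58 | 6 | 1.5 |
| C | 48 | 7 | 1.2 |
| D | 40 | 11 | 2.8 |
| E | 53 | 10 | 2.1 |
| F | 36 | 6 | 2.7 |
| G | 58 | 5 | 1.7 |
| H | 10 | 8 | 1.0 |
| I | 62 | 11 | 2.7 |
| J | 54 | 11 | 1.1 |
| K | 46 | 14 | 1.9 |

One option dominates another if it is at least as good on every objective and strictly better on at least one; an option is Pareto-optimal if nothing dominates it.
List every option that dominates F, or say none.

A, B, C, E, I, J, K

A: RAM 49≥36, battery life 7≥6, weight 2.3≤2.7 — dominates F.
B: RAM 58≥36, battery life 6≥6, weight 1.5≤2.7 — dominates F.
C: RAM 48≥36, battery life 7≥6, weight 1.2≤2.7 — dominates F.
E: RAM 53≥36, battery life 10≥6, weight 2.1≤2.7 — dominates F.
I: RAM 62≥36, battery life 11≥6, weight 2.7≤2.7 — dominates F.
J: RAM 54≥36, battery life 11≥6, weight 1.1≤2.7 — dominates F.
K: RAM 46≥36, battery life 14≥6, weight 1.9≤2.7 — dominates F.
Others (D, G, H) are each worse than F on at least one objective.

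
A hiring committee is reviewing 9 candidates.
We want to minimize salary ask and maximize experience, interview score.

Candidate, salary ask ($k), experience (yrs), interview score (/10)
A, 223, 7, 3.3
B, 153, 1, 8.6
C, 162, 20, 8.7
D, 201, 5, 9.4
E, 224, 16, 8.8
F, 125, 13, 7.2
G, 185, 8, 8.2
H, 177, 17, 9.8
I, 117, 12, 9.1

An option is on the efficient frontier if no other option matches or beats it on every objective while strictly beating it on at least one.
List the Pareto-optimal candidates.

C, F, H, I

A: dominated by C (salary ask 162≤223, experience 20≥7, interview score 8.7≥3.3).
B: dominated by I (salary ask 117≤153, experience 12≥1, interview score 9.1≥8.6).
C: not dominated (best experience).
D: dominated by H (salary ask 177≤201, experience 17≥5, interview score 9.8≥9.4).
E: dominated by H (salary ask 177≤224, experience 17≥16, interview score 9.8≥8.8).
F: not dominated.
G: dominated by C (salary ask 162≤185, experience 20≥8, interview score 8.7≥8.2).
H: not dominated (best interview score).
I: not dominated (best salary ask).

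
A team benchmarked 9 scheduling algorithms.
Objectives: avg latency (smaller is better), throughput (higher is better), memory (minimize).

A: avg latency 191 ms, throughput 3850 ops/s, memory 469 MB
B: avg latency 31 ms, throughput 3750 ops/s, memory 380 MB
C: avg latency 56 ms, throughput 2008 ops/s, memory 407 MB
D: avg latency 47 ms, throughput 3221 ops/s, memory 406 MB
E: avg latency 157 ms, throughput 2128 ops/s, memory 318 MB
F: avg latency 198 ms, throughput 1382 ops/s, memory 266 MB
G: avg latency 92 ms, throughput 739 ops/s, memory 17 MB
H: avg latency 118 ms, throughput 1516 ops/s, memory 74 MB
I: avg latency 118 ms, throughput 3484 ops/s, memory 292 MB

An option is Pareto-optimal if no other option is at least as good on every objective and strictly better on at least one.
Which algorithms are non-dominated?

A, B, G, H, I

A: not dominated (best throughput).
B: not dominated (best avg latency).
C: dominated by B (avg latency 31≤56, throughput 3750≥2008, memory 380≤407).
D: dominated by B (avg latency 31≤47, throughput 3750≥3221, memory 380≤406).
E: dominated by I (avg latency 118≤157, throughput 3484≥2128, memory 292≤318).
F: dominated by H (avg latency 118≤198, throughput 1516≥1382, memory 74≤266).
G: not dominated (best memory).
H: not dominated.
I: not dominated.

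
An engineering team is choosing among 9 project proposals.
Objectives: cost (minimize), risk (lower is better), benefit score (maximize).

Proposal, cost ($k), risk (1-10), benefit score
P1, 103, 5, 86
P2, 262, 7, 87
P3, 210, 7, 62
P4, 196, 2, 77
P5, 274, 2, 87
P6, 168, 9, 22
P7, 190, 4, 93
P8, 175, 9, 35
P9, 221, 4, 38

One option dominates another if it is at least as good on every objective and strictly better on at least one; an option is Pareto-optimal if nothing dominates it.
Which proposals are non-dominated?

P1: not dominated (best cost).
P2: dominated by P7 (cost 190≤262, risk 4≤7, benefit score 93≥87).
P3: dominated by P1 (cost 103≤210, risk 5≤7, benefit score 86≥62).
P4: not dominated.
P5: not dominated.
P6: dominated by P1 (cost 103≤168, risk 5≤9, benefit score 86≥22).
P7: not dominated (best benefit score).
P8: dominated by P1 (cost 103≤175, risk 5≤9, benefit score 86≥35).
P9: dominated by P4 (cost 196≤221, risk 2≤4, benefit score 77≥38).

P1, P4, P5, P7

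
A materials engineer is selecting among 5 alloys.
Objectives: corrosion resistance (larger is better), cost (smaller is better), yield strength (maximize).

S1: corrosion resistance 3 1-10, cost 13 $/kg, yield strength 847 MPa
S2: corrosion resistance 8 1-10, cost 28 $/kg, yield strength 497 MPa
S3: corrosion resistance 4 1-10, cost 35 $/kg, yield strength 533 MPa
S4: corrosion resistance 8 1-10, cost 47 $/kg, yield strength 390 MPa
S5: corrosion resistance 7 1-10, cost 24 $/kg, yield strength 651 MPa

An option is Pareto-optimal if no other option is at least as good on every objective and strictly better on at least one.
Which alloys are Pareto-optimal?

S1, S2, S5

S1: not dominated (best cost).
S2: not dominated.
S3: dominated by S5 (corrosion resistance 7≥4, cost 24≤35, yield strength 651≥533).
S4: dominated by S2 (corrosion resistance 8≥8, cost 28≤47, yield strength 497≥390).
S5: not dominated.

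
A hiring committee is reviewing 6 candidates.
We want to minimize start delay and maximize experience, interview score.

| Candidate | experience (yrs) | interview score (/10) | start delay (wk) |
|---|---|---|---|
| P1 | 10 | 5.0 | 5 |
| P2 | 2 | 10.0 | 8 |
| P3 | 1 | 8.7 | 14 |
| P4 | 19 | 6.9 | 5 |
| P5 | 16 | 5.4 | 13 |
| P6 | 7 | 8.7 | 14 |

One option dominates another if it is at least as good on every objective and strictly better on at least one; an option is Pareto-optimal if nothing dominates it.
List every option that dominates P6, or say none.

P1: worse on interview score (5.0 vs 8.7).
P2: worse on experience (2 vs 7).
P3: worse on experience (1 vs 7).
P4: worse on interview score (6.9 vs 8.7).
P5: worse on interview score (5.4 vs 8.7).
No option dominates P6.

none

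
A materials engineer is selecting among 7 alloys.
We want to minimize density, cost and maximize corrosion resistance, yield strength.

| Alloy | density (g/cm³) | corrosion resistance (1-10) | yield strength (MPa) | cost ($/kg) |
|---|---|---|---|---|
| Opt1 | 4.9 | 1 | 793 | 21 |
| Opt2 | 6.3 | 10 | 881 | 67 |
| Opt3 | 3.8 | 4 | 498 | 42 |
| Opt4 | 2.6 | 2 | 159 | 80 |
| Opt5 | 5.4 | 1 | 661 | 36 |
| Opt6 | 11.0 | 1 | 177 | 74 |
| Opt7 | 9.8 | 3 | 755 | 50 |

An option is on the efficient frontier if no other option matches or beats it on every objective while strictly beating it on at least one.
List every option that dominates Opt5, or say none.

Opt1: density 4.9≤5.4, corrosion resistance 1≥1, yield strength 793≥661, cost 21≤36 — dominates Opt5.
Others (Opt2, Opt3, Opt4, Opt6, Opt7) are each worse than Opt5 on at least one objective.

Opt1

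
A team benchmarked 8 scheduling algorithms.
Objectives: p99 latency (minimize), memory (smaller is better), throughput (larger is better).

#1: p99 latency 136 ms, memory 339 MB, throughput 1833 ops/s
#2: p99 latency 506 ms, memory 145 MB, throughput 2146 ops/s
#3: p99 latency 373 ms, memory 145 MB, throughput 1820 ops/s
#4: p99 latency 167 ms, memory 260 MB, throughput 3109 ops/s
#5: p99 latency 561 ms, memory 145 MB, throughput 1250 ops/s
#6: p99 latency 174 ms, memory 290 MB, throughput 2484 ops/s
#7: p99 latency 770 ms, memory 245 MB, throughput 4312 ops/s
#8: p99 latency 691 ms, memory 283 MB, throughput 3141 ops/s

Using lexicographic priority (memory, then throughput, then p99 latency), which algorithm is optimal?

First minimize memory: best is 145, kept {#2, #3, #5}.
Then maximize throughput: best is 2146, kept {#2}.

#2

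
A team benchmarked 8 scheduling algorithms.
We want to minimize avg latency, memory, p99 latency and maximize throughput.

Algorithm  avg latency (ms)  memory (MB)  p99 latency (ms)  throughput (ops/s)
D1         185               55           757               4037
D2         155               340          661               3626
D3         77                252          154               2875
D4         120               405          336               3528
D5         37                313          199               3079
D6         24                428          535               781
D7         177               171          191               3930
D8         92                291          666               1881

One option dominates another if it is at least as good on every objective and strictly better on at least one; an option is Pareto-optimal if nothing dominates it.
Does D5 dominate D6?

No

D5 vs D6: D5 is worse on avg latency (37 vs 24), so it does not dominate D6.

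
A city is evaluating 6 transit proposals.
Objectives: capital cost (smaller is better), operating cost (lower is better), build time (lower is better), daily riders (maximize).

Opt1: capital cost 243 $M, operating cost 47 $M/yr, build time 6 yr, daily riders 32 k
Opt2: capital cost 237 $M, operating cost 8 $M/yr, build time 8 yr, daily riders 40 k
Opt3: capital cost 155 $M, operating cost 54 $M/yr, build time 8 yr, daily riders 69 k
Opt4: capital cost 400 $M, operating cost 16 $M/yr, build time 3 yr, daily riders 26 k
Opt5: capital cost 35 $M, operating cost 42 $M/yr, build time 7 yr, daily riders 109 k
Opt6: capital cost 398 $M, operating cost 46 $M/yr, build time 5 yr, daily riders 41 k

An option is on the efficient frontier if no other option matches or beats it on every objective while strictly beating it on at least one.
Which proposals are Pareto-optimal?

Opt1, Opt2, Opt4, Opt5, Opt6

Opt1: not dominated.
Opt2: not dominated (best operating cost).
Opt3: dominated by Opt5 (capital cost 35≤155, operating cost 42≤54, build time 7≤8, daily riders 109≥69).
Opt4: not dominated (best build time).
Opt5: not dominated (best capital cost).
Opt6: not dominated.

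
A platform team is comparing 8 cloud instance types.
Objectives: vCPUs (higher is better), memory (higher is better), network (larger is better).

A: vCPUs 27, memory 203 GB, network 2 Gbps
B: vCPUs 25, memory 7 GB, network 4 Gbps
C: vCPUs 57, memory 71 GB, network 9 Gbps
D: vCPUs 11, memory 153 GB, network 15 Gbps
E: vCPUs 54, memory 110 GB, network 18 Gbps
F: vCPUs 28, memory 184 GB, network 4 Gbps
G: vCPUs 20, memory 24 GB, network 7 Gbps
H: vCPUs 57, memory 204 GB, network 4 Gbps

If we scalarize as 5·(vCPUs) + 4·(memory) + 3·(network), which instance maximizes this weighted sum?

A: 5·27 + 4·203 + 3·2 = 953
B: 5·25 + 4·7 + 3·4 = 165
C: 5·57 + 4·71 + 3·9 = 596
D: 5·11 + 4·153 + 3·15 = 712
E: 5·54 + 4·110 + 3·18 = 764
F: 5·28 + 4·184 + 3·4 = 888
G: 5·20 + 4·24 + 3·7 = 217
H: 5·57 + 4·204 + 3·4 = 1113
Highest: H at 1113.

H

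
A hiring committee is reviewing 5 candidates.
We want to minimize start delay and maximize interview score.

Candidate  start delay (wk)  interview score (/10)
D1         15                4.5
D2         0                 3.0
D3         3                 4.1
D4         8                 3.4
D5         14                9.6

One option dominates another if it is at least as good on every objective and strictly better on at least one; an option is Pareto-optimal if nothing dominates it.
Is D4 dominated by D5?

D5 vs D4: D5 is worse on start delay (14 vs 8), so it does not dominate D4.

No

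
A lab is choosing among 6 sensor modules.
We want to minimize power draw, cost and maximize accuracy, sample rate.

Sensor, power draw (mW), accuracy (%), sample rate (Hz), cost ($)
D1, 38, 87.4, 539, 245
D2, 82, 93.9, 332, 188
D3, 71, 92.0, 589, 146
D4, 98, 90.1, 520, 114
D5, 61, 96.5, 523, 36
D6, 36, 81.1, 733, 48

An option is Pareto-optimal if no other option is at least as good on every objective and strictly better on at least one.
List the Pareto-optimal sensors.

D1: not dominated.
D2: dominated by D5 (power draw 61≤82, accuracy 96.5≥93.9, sample rate 523≥332, cost 36≤188).
D3: not dominated.
D4: dominated by D5 (power draw 61≤98, accuracy 96.5≥90.1, sample rate 523≥520, cost 36≤114).
D5: not dominated (best accuracy).
D6: not dominated (best power draw).

D1, D3, D5, D6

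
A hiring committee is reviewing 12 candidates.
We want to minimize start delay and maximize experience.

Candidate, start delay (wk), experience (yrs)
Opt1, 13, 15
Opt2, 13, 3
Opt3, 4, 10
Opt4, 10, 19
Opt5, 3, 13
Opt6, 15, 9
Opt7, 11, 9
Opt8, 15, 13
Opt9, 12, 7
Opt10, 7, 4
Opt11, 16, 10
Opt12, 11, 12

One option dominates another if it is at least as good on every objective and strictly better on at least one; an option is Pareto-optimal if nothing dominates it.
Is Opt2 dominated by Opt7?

Yes

Opt7 vs Opt2: start delay 11≤13, experience 9≥3 — Opt7 is at least as good on every objective with at least one strict improvement.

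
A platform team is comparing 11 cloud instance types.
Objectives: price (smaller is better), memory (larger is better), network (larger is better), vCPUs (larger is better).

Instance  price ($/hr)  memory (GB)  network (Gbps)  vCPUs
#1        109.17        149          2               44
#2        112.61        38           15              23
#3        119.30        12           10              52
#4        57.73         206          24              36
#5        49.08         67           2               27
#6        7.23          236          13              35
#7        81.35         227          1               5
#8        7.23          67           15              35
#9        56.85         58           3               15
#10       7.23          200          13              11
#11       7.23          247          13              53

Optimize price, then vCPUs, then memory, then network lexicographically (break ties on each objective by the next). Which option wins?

First minimize price: best is 7.23, kept {#6, #8, #10, #11}.
Then maximize vCPUs: best is 53, kept {#11}.

#11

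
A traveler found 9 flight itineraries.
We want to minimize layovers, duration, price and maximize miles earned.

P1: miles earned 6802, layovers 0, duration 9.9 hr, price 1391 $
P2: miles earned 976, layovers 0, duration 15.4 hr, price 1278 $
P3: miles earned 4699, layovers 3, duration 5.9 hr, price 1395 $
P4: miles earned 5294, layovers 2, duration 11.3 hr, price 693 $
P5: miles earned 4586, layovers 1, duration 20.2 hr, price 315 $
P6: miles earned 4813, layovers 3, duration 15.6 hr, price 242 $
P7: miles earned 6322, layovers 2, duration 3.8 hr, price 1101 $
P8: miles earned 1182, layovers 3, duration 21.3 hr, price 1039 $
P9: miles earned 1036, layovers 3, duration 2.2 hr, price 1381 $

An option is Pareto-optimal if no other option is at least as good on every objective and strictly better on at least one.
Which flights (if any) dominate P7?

P1: worse on duration (9.9 vs 3.8).
P2: worse on miles earned (976 vs 6322).
P3: worse on miles earned (4699 vs 6322).
P4: worse on miles earned (5294 vs 6322).
P5: worse on miles earned (4586 vs 6322).
P6: worse on miles earned (4813 vs 6322).
P8: worse on miles earned (1182 vs 6322).
P9: worse on miles earned (1036 vs 6322).
No option dominates P7.

none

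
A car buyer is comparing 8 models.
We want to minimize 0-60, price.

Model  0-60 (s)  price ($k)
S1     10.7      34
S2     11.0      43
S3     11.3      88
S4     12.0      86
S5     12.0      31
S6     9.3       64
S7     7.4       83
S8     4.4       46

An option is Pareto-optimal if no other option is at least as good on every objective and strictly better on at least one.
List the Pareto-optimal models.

S1: not dominated.
S2: dominated by S1 (0-60 10.7≤11.0, price 34≤43).
S3: dominated by S1 (0-60 10.7≤11.3, price 34≤88).
S4: dominated by S1 (0-60 10.7≤12.0, price 34≤86).
S5: not dominated (best price).
S6: dominated by S8 (0-60 4.4≤9.3, price 46≤64).
S7: dominated by S8 (0-60 4.4≤7.4, price 46≤83).
S8: not dominated (best 0-60).

S1, S5, S8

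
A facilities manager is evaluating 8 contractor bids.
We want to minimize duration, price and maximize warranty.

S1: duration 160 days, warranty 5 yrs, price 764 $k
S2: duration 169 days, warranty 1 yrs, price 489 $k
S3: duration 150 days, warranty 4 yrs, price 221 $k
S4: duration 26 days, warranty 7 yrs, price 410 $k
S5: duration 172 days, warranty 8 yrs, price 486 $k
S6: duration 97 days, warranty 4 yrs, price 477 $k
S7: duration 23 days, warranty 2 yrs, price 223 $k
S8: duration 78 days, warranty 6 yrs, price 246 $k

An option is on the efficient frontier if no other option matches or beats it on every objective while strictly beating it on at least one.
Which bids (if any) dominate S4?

none

S1: worse on duration (160 vs 26).
S2: worse on duration (169 vs 26).
S3: worse on duration (150 vs 26).
S5: worse on duration (172 vs 26).
S6: worse on duration (97 vs 26).
S7: worse on warranty (2 vs 7).
S8: worse on duration (78 vs 26).
No option dominates S4.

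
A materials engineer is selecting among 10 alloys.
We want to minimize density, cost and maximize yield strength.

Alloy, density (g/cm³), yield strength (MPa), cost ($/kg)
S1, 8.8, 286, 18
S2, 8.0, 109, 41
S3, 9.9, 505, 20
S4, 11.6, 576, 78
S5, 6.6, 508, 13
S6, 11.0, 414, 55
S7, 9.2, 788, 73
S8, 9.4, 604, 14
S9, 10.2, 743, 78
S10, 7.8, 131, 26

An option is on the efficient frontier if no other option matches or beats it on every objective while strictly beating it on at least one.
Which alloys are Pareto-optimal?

S5, S7, S8

S1: dominated by S5 (density 6.6≤8.8, yield strength 508≥286, cost 13≤18).
S2: dominated by S5 (density 6.6≤8.0, yield strength 508≥109, cost 13≤41).
S3: dominated by S5 (density 6.6≤9.9, yield strength 508≥505, cost 13≤20).
S4: dominated by S7 (density 9.2≤11.6, yield strength 788≥576, cost 73≤78).
S5: not dominated (best density).
S6: dominated by S3 (density 9.9≤11.0, yield strength 505≥414, cost 20≤55).
S7: not dominated (best yield strength).
S8: not dominated.
S9: dominated by S7 (density 9.2≤10.2, yield strength 788≥743, cost 73≤78).
S10: dominated by S5 (density 6.6≤7.8, yield strength 508≥131, cost 13≤26).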